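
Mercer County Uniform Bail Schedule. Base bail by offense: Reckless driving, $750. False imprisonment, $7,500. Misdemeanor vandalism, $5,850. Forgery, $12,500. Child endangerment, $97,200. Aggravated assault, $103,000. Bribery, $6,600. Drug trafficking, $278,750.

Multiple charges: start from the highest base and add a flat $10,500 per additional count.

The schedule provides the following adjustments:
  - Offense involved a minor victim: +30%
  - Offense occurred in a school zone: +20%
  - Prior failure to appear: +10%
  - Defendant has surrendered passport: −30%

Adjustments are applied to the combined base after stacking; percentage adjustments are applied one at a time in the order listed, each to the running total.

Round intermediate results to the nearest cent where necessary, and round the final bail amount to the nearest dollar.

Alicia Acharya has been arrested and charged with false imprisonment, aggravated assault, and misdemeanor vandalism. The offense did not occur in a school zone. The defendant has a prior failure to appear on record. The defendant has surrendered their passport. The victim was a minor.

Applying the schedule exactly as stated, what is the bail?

Base amounts from the schedule: false imprisonment $7,500; aggravated assault $103,000; misdemeanor vandalism $5,850.
Stacking rule: highest base plus $10,500 per additional charge. Highest is aggravated assault at $103,000; 2 additional charges → +$21,000. Combined base = $124,000.
Offense involved a minor victim (+30%): $124,000 × 1.3 = $161,200.
Prior failure to appear (+10%): $161,200 × 1.1 = $177,320.
Defendant has surrendered passport (−30%): $177,320 × 0.7 = $124,124.

$124,124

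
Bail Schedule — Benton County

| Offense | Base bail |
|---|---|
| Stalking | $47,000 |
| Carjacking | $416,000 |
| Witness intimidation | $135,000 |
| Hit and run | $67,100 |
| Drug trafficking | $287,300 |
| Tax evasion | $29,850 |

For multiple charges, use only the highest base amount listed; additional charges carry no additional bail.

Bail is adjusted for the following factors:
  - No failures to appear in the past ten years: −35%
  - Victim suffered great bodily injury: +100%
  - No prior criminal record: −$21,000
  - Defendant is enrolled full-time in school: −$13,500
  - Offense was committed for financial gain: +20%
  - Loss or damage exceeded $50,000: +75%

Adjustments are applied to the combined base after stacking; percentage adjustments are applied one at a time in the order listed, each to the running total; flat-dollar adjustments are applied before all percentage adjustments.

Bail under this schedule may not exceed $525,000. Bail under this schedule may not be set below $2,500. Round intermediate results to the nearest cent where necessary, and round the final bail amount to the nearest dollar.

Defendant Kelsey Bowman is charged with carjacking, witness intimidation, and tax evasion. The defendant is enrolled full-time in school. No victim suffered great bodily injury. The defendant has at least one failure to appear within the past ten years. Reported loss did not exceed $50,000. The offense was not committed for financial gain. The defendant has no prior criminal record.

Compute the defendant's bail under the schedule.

Base amounts from the schedule: carjacking $416,000; witness intimidation $135,000; tax evasion $29,850.
Stacking rule: use the highest base only. Highest is carjacking at $416,000. Combined base = $416,000.
No prior criminal record (−$21,000 flat): $416,000 − $21,000 = $395,000.
Defendant is enrolled full-time in school (−$13,500 flat): $395,000 − $13,500 = $381,500.
$381,500 is within the $525,000 maximum.
$381,500 is at or above the $2,500 minimum.

$381,500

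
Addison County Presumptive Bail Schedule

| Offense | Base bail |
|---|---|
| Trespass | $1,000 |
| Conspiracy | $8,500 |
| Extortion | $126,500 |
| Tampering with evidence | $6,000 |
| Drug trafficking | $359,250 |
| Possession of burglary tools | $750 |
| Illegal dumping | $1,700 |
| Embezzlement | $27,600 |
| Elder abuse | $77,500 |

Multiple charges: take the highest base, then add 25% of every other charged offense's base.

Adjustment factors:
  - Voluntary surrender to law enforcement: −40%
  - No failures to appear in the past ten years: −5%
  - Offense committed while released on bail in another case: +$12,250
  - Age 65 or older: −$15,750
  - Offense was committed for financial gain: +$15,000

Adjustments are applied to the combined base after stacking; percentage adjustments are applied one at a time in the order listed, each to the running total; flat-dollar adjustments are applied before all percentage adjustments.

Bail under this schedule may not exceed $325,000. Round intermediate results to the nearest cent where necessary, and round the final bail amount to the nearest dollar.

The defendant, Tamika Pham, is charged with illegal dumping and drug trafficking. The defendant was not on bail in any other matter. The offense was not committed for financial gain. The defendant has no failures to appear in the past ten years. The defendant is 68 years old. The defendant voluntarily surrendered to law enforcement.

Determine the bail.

$196,037

Base amounts from the schedule: illegal dumping $1,700; drug trafficking $359,250.
Stacking rule: highest base plus 25% of each additional charge. Highest is drug trafficking at $359,250. Additional: $1,700 × 25% = $425. Combined base = $359,250 + $425 = $359,675.
Age 65 or older (−$15,750 flat): $359,675 − $15,750 = $343,925.
Voluntary surrender to law enforcement (−40%): $343,925 × 0.6 = $206,355.
No failures to appear in the past ten years (−5%): $206,355 × 0.95 = $196,037.25.
$196,037.25 is within the $325,000 maximum.
Rounded to the nearest dollar: $196,037.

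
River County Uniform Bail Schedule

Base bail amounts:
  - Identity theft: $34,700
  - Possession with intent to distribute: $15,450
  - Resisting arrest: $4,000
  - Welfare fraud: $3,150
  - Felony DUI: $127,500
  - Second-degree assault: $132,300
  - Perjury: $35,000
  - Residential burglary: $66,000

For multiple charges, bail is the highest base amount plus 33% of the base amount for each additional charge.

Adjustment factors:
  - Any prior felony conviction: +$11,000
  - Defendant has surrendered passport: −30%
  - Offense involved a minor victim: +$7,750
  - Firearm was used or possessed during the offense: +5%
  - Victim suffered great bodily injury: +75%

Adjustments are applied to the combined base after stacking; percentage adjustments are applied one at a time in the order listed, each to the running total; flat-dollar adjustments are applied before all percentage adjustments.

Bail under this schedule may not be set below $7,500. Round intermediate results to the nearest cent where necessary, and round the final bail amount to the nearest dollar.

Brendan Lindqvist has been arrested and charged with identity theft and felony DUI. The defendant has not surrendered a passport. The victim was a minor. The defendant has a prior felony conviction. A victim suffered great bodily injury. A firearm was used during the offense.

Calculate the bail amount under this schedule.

$289,776

Base amounts from the schedule: identity theft $34,700; felony DUI $127,500.
Stacking rule: highest base plus 33% of each additional charge. Highest is felony DUI at $127,500. Additional: $34,700 × 33% = $11,451. Combined base = $127,500 + $11,451 = $138,951.
Any prior felony conviction (+$11,000 flat): $138,951 + $11,000 = $149,951.
Offense involved a minor victim (+$7,750 flat): $149,951 + $7,750 = $157,701.
Firearm was used or possessed during the offense (+5%): $157,701 × 1.05 = $165,586.05.
Victim suffered great bodily injury (+75%): $165,586.05 × 1.75 = $289,775.59.
$289,775.59 is at or above the $7,500 minimum.
Rounded to the nearest dollar: $289,776.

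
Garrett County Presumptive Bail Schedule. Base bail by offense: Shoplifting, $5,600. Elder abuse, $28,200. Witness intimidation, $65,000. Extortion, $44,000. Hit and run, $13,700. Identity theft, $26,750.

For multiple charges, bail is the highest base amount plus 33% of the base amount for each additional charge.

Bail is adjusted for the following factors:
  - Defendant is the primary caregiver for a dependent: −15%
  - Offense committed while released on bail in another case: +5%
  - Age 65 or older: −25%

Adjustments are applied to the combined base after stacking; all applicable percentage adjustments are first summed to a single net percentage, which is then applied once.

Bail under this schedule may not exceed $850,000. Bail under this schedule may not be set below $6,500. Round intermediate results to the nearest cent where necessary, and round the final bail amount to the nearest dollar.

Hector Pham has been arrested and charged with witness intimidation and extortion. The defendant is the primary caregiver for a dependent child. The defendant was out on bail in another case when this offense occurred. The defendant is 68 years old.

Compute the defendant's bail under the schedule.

$51,688

Base amounts from the schedule: witness intimidation $65,000; extortion $44,000.
Stacking rule: highest base plus 33% of each additional charge. Highest is witness intimidation at $65,000. Additional: $44,000 × 33% = $14,520. Combined base = $65,000 + $14,520 = $79,520.
Net percentage adjustment: −15% +5% −25% = −35%. $79,520 × 0.65 = $51,688.
$51,688 is within the $850,000 maximum.
$51,688 is at or above the $6,500 minimum.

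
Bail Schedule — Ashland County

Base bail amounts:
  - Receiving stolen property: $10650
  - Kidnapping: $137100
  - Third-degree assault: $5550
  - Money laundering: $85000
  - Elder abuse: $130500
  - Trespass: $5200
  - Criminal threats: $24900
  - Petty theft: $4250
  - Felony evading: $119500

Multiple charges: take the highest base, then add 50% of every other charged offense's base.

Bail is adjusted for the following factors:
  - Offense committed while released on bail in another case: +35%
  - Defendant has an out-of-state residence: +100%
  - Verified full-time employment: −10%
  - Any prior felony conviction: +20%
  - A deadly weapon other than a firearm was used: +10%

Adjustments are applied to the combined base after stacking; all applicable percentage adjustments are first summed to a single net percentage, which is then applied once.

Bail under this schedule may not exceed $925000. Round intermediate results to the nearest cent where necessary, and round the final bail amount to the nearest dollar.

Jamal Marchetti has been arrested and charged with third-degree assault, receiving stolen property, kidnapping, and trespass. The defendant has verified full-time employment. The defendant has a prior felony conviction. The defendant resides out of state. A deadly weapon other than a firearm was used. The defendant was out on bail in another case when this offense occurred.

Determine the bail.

Base amounts from the schedule: third-degree assault $5550; receiving stolen property $10650; kidnapping $137100; trespass $5200.
Stacking rule: highest base plus 50% of each additional charge. Highest is kidnapping at $137100. Additional: $5550 × 50% = $2775; $10650 × 50% = $5325; $5200 × 50% = $2600. Combined base = $137100 + $10700 = $147800.
Net percentage adjustment: +35% +100% −10% +20% +10% = +155%. $147800 × 2.55 = $376890.
$376890 is within the $925000 maximum.

$376890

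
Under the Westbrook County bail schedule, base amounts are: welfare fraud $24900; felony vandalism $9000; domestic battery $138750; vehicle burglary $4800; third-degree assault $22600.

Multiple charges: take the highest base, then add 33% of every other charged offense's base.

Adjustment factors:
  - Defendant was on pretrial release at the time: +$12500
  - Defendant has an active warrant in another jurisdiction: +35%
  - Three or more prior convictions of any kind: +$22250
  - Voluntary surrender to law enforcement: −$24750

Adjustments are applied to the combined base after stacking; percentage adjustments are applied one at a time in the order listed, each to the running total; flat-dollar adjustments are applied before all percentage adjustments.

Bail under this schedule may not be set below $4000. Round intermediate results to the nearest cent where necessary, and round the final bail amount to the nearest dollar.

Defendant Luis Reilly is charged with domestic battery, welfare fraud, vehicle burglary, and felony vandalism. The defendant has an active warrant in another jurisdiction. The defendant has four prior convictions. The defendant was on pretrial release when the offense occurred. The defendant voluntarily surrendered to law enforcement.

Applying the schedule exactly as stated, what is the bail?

$218053

Base amounts from the schedule: domestic battery $138750; welfare fraud $24900; vehicle burglary $4800; felony vandalism $9000.
Stacking rule: highest base plus 33% of each additional charge. Highest is domestic battery at $138750. Additional: $24900 × 33% = $8217; $4800 × 33% = $1584; $9000 × 33% = $2970. Combined base = $138750 + $12771 = $151521.
Defendant was on pretrial release at the time (+$12500 flat): $151521 + $12500 = $164021.
Three or more prior convictions of any kind (+$22250 flat): $164021 + $22250 = $186271.
Voluntary surrender to law enforcement (−$24750 flat): $186271 − $24750 = $161521.
Defendant has an active warrant in another jurisdiction (+35%): $161521 × 1.35 = $218053.35.
$218053.35 is at or above the $4000 minimum.
Rounded to the nearest dollar: $218053.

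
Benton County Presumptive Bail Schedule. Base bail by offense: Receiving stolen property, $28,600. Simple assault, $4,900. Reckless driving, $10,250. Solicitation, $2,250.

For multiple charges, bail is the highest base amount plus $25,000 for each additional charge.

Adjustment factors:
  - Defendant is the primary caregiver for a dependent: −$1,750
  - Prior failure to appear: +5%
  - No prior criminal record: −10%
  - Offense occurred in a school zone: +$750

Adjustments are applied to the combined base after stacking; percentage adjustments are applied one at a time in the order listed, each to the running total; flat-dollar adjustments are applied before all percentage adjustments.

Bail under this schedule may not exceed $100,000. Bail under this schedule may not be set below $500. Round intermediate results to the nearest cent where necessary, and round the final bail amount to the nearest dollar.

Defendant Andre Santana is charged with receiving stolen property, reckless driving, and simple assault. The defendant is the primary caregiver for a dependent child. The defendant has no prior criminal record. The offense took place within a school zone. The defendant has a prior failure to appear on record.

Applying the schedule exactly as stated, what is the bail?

Base amounts from the schedule: receiving stolen property $28,600; reckless driving $10,250; simple assault $4,900.
Stacking rule: highest base plus $25,000 per additional charge. Highest is receiving stolen property at $28,600; 2 additional charges → +$50,000. Combined base = $78,600.
Defendant is the primary caregiver for a dependent (−$1,750 flat): $78,600 − $1,750 = $76,850.
Offense occurred in a school zone (+$750 flat): $76,850 + $750 = $77,600.
Prior failure to appear (+5%): $77,600 × 1.05 = $81,480.
No prior criminal record (−10%): $81,480 × 0.9 = $73,332.
$73,332 is within the $100,000 maximum.
$73,332 is at or above the $500 minimum.

$73,332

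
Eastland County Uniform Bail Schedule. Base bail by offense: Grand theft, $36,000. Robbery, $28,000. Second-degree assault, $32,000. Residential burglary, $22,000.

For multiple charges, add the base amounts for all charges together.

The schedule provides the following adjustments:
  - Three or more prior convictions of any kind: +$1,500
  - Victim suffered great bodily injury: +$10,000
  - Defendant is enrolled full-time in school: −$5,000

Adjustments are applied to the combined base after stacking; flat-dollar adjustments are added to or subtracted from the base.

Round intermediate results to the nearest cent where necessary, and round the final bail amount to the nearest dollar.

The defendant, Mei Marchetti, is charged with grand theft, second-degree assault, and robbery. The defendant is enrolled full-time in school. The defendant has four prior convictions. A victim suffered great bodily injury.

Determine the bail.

Base amounts from the schedule: grand theft $36,000; second-degree assault $32,000; robbery $28,000.
Stacking rule: sum of all bases. $36,000 + $32,000 + $28,000 = $96,000.
Three or more prior convictions of any kind (+$1,500 flat): $96,000 + $1,500 = $97,500.
Victim suffered great bodily injury (+$10,000 flat): $97,500 + $10,000 = $107,500.
Defendant is enrolled full-time in school (−$5,000 flat): $107,500 − $5,000 = $102,500.

$102,500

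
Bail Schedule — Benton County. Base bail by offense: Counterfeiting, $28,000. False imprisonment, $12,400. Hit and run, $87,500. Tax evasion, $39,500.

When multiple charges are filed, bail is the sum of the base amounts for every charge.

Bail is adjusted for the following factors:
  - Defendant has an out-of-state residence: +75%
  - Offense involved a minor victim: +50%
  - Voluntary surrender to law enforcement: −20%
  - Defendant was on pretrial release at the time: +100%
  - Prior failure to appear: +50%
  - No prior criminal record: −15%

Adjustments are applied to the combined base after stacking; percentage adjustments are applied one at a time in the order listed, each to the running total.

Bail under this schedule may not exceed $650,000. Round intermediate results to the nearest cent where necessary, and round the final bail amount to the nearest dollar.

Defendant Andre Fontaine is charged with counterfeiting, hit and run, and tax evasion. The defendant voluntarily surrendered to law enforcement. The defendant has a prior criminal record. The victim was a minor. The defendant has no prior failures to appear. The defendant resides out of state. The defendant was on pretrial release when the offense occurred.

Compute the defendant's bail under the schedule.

$650,000

Base amounts from the schedule: counterfeiting $28,000; hit and run $87,500; tax evasion $39,500.
Stacking rule: sum of all bases. $28,000 + $87,500 + $39,500 = $155,000.
Defendant has an out-of-state residence (+75%): $155,000 × 1.75 = $271,250.
Offense involved a minor victim (+50%): $271,250 × 1.5 = $406,875.
Voluntary surrender to law enforcement (−20%): $406,875 × 0.8 = $325,500.
Defendant was on pretrial release at the time (+100%): $325,500 × 2 = $651,000.
Result $651,000 exceeds the maximum of $650,000; bail is capped at $650,000.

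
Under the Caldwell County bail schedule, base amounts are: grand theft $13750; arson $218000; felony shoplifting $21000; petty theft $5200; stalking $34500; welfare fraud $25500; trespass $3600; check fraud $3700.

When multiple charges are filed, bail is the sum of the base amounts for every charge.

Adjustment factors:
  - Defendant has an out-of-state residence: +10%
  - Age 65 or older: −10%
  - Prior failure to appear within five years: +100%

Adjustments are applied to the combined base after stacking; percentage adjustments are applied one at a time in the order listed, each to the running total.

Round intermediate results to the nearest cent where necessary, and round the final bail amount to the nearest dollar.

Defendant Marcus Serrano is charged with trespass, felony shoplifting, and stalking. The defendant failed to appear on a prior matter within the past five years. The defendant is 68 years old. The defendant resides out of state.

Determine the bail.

$117018

Base amounts from the schedule: trespass $3600; felony shoplifting $21000; stalking $34500.
Stacking rule: sum of all bases. $3600 + $21000 + $34500 = $59100.
Defendant has an out-of-state residence (+10%): $59100 × 1.1 = $65010.
Age 65 or older (−10%): $65010 × 0.9 = $58509.
Prior failure to appear within five years (+100%): $58509 × 2 = $117018.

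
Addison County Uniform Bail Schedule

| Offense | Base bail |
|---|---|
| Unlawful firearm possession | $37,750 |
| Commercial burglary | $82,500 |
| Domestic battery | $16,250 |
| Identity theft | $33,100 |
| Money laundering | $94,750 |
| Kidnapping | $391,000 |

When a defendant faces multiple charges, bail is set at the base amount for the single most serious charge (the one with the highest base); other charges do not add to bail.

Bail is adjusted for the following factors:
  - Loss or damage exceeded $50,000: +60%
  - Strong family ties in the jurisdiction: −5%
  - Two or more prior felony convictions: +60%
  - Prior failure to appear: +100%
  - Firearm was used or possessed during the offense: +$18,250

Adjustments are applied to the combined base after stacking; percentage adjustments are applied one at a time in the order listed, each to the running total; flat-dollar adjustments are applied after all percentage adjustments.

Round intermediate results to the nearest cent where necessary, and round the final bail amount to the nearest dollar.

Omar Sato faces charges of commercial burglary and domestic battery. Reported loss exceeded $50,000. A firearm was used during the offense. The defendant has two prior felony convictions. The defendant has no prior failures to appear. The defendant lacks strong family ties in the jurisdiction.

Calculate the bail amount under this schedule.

$229,450

Base amounts from the schedule: commercial burglary $82,500; domestic battery $16,250.
Stacking rule: use the highest base only. Highest is commercial burglary at $82,500. Combined base = $82,500.
Loss or damage exceeded $50,000 (+60%): $82,500 × 1.6 = $132,000.
Two or more prior felony convictions (+60%): $132,000 × 1.6 = $211,200.
Firearm was used or possessed during the offense (+$18,250 flat): $211,200 + $18,250 = $229,450.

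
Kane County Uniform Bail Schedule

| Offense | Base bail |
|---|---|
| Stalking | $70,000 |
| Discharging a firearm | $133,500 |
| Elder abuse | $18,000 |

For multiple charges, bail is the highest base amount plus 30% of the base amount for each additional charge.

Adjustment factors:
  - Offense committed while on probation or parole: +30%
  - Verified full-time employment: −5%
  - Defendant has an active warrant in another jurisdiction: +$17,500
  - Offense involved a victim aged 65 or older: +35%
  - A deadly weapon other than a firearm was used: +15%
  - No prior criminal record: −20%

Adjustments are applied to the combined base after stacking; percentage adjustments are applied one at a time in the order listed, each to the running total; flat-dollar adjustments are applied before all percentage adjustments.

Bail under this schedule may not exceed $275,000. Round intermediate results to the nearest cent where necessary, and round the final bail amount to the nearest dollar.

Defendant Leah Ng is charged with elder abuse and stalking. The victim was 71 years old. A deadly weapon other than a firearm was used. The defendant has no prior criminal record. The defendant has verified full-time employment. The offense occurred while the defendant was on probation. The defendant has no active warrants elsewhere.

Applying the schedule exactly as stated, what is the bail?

Base amounts from the schedule: elder abuse $18,000; stalking $70,000.
Stacking rule: highest base plus 30% of each additional charge. Highest is stalking at $70,000. Additional: $18,000 × 30% = $5,400. Combined base = $70,000 + $5,400 = $75,400.
Offense committed while on probation or parole (+30%): $75,400 × 1.3 = $98,020.
Verified full-time employment (−5%): $98,020 × 0.95 = $93,119.
Offense involved a victim aged 65 or older (+35%): $93,119 × 1.35 = $125,710.65.
A deadly weapon other than a firearm was used (+15%): $125,710.65 × 1.15 = $144,567.25.
No prior criminal record (−20%): $144,567.25 × 0.8 = $115,653.80.
$115,653.80 is within the $275,000 maximum.
Rounded to the nearest dollar: $115,654.

$115,654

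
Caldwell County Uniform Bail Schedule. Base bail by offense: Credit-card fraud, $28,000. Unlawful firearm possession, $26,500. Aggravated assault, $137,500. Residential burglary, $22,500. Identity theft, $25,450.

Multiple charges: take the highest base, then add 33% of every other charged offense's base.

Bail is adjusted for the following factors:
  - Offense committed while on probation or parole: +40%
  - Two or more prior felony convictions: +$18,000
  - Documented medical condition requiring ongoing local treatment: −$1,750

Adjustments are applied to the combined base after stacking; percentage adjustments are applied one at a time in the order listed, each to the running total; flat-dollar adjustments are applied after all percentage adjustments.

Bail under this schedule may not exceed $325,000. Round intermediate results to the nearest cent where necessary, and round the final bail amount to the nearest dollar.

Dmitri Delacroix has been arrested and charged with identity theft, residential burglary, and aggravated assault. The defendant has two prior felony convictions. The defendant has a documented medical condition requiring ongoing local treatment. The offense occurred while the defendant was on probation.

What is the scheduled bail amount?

$230,903

Base amounts from the schedule: identity theft $25,450; residential burglary $22,500; aggravated assault $137,500.
Stacking rule: highest base plus 33% of each additional charge. Highest is aggravated assault at $137,500. Additional: $25,450 × 33% = $8,398.50; $22,500 × 33% = $7,425. Combined base = $137,500 + $15,823.50 = $153,323.50.
Offense committed while on probation or parole (+40%): $153,323.50 × 1.4 = $214,652.90.
Two or more prior felony convictions (+$18,000 flat): $214,652.90 + $18,000 = $232,652.90.
Documented medical condition requiring ongoing local treatment (−$1,750 flat): $232,652.90 − $1,750 = $230,902.90.
$230,902.90 is within the $325,000 maximum.
Rounded to the nearest dollar: $230,903.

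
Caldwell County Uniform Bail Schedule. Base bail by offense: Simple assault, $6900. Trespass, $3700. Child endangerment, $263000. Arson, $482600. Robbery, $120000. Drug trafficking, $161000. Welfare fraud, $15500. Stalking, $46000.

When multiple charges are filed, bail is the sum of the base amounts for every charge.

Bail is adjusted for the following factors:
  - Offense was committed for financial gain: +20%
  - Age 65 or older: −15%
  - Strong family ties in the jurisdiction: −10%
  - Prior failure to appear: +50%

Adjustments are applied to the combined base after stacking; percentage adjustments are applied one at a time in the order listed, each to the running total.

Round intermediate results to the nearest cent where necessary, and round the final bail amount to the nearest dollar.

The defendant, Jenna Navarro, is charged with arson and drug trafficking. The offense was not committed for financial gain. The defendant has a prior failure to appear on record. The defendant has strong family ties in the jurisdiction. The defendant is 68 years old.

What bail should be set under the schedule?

$738531

Base amounts from the schedule: arson $482600; drug trafficking $161000.
Stacking rule: sum of all bases. $482600 + $161000 = $643600.
Age 65 or older (−15%): $643600 × 0.85 = $547060.
Strong family ties in the jurisdiction (−10%): $547060 × 0.9 = $492354.
Prior failure to appear (+50%): $492354 × 1.5 = $738531.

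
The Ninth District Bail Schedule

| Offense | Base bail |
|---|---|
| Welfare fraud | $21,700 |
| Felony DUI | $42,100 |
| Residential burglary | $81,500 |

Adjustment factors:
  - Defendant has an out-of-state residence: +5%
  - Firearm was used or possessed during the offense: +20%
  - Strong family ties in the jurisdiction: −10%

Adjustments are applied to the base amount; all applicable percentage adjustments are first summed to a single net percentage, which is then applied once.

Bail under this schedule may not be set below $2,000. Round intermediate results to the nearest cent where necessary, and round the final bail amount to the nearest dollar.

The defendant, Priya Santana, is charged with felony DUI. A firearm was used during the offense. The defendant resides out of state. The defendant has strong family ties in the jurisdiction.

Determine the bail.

Base amounts from the schedule: felony DUI $42,100.
Single charge. Combined base = $42,100.
Net percentage adjustment: +5% +20% −10% = +15%. $42,100 × 1.15 = $48,415.
$48,415 is at or above the $2,000 minimum.

$48,415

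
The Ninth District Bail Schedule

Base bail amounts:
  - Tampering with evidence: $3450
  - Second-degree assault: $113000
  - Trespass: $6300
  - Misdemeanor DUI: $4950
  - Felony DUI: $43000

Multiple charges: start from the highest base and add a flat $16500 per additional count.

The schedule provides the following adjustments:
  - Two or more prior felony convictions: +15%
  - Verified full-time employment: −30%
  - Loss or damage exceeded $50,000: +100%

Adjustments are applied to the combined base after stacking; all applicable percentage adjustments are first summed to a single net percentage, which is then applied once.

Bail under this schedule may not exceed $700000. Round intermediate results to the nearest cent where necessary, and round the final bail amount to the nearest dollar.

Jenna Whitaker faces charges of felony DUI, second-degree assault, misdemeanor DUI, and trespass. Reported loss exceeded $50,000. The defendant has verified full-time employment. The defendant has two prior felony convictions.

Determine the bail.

$300625

Base amounts from the schedule: felony DUI $43000; second-degree assault $113000; misdemeanor DUI $4950; trespass $6300.
Stacking rule: highest base plus $16500 per additional charge. Highest is second-degree assault at $113000; 3 additional charges → +$49500. Combined base = $162500.
Net percentage adjustment: +15% −30% +100% = +85%. $162500 × 1.85 = $300625.
$300625 is within the $700000 maximum.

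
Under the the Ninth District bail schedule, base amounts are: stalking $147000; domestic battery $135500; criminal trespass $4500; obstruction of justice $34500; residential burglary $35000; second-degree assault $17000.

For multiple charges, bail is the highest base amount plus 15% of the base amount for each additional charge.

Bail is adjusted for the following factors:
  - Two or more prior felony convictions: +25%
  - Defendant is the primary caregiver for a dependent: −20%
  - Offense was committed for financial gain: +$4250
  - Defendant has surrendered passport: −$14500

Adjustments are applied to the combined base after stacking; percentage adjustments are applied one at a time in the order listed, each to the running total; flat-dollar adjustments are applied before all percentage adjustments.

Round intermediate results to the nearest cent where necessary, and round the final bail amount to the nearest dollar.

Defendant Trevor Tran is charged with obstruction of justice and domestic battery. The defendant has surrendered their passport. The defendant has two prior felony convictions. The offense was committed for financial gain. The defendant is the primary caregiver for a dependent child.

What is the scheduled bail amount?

$130425

Base amounts from the schedule: obstruction of justice $34500; domestic battery $135500.
Stacking rule: highest base plus 15% of each additional charge. Highest is domestic battery at $135500. Additional: $34500 × 15% = $5175. Combined base = $135500 + $5175 = $140675.
Offense was committed for financial gain (+$4250 flat): $140675 + $4250 = $144925.
Defendant has surrendered passport (−$14500 flat): $144925 − $14500 = $130425.
Two or more prior felony convictions (+25%): $130425 × 1.25 = $163031.25.
Defendant is the primary caregiver for a dependent (−20%): $163031.25 × 0.8 = $130425.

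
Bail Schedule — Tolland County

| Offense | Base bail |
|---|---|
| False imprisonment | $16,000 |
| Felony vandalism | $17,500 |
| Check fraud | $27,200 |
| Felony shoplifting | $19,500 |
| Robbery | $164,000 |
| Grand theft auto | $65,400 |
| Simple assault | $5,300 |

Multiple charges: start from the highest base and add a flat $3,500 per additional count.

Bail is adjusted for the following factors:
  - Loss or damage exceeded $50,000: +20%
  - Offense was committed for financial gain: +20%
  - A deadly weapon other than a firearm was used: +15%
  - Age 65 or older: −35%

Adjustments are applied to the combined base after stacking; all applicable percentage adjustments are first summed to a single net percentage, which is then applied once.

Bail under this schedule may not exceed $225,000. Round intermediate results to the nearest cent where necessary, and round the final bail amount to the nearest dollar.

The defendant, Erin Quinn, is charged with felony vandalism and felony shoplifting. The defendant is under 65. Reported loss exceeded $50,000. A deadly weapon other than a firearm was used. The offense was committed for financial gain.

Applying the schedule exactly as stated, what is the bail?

Base amounts from the schedule: felony vandalism $17,500; felony shoplifting $19,500.
Stacking rule: highest base plus $3,500 per additional charge. Highest is felony shoplifting at $19,500; 1 additional charge → +$3,500. Combined base = $23,000.
Net percentage adjustment: +20% +20% +15% = +55%. $23,000 × 1.55 = $35,650.
$35,650 is within the $225,000 maximum.

$35,650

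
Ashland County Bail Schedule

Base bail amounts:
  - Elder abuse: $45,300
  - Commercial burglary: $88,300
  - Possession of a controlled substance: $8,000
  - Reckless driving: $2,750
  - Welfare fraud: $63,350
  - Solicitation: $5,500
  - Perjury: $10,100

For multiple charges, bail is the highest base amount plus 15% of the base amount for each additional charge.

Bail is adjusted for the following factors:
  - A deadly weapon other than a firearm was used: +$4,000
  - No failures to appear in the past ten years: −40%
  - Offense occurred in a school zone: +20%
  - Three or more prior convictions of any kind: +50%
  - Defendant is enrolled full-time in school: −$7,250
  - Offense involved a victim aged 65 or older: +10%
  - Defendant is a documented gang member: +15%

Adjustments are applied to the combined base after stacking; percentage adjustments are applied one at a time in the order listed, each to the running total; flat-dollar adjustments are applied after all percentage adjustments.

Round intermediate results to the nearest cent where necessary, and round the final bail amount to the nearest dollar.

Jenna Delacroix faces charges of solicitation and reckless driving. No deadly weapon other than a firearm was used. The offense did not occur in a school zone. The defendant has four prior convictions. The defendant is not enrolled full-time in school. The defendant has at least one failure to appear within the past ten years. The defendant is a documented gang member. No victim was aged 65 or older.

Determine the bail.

Base amounts from the schedule: solicitation $5,500; reckless driving $2,750.
Stacking rule: highest base plus 15% of each additional charge. Highest is solicitation at $5,500. Additional: $2,750 × 15% = $412.50. Combined base = $5,500 + $412.50 = $5,912.50.
Three or more prior convictions of any kind (+50%): $5,912.50 × 1.5 = $8,868.75.
Defendant is a documented gang member (+15%): $8,868.75 × 1.15 = $10,199.06.
Rounded to the nearest dollar: $10,199.

$10,199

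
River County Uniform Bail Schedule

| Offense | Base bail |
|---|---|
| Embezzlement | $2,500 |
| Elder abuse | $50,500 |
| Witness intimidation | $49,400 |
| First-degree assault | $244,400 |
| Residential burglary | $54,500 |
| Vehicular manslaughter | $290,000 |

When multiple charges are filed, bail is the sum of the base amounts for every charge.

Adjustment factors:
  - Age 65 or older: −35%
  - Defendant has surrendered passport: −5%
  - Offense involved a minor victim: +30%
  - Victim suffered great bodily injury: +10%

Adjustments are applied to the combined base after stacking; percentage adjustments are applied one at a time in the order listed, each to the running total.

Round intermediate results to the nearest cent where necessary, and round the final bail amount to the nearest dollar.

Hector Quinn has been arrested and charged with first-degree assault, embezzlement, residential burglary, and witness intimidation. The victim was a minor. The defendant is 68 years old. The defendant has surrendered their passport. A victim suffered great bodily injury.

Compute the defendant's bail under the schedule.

$309,765

Base amounts from the schedule: first-degree assault $244,400; embezzlement $2,500; residential burglary $54,500; witness intimidation $49,400.
Stacking rule: sum of all bases. $244,400 + $2,500 + $54,500 + $49,400 = $350,800.
Age 65 or older (−35%): $350,800 × 0.65 = $228,020.
Defendant has surrendered passport (−5%): $228,020 × 0.95 = $216,619.
Offense involved a minor victim (+30%): $216,619 × 1.3 = $281,604.70.
Victim suffered great bodily injury (+10%): $281,604.70 × 1.1 = $309,765.17.
Rounded to the nearest dollar: $309,765.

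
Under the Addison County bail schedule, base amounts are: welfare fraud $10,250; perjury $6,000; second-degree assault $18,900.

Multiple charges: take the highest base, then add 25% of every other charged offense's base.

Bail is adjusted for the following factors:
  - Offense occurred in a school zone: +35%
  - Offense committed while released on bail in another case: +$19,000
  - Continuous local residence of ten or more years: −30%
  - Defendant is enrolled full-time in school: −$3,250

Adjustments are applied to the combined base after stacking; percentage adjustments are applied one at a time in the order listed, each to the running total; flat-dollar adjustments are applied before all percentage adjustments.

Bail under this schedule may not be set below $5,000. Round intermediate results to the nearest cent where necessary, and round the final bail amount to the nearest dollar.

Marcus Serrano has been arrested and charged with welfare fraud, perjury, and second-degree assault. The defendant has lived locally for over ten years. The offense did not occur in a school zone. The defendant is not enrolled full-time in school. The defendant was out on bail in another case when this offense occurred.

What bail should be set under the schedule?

$29,374

Base amounts from the schedule: welfare fraud $10,250; perjury $6,000; second-degree assault $18,900.
Stacking rule: highest base plus 25% of each additional charge. Highest is second-degree assault at $18,900. Additional: $10,250 × 25% = $2,562.50; $6,000 × 25% = $1,500. Combined base = $18,900 + $4,062.50 = $22,962.50.
Offense committed while released on bail in another case (+$19,000 flat): $22,962.50 + $19,000 = $41,962.50.
Continuous local residence of ten or more years (−30%): $41,962.50 × 0.7 = $29,373.75.
$29,373.75 is at or above the $5,000 minimum.
Rounded to the nearest dollar: $29,374.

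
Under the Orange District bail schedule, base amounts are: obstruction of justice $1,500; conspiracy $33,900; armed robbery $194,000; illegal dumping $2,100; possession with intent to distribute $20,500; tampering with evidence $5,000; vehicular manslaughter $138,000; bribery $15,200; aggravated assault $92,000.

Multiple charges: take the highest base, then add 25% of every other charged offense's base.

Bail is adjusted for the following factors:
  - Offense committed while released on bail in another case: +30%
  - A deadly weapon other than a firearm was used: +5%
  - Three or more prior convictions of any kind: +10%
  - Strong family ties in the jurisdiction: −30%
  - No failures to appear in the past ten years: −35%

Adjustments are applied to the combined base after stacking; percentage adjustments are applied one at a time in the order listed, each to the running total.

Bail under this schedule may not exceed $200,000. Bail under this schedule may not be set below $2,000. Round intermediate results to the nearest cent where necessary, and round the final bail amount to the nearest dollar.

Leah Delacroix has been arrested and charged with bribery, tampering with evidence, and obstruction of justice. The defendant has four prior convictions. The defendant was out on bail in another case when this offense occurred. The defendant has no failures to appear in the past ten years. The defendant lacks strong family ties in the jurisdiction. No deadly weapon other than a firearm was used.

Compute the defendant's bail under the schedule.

$15,639

Base amounts from the schedule: bribery $15,200; tampering with evidence $5,000; obstruction of justice $1,500.
Stacking rule: highest base plus 25% of each additional charge. Highest is bribery at $15,200. Additional: $5,000 × 25% = $1,250; $1,500 × 25% = $375. Combined base = $15,200 + $1,625 = $16,825.
Offense committed while released on bail in another case (+30%): $16,825 × 1.3 = $21,872.50.
Three or more prior convictions of any kind (+10%): $21,872.50 × 1.1 = $24,059.75.
No failures to appear in the past ten years (−35%): $24,059.75 × 0.65 = $15,638.84.
$15,638.84 is within the $200,000 maximum.
$15,638.84 is at or above the $2,000 minimum.
Rounded to the nearest dollar: $15,639.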